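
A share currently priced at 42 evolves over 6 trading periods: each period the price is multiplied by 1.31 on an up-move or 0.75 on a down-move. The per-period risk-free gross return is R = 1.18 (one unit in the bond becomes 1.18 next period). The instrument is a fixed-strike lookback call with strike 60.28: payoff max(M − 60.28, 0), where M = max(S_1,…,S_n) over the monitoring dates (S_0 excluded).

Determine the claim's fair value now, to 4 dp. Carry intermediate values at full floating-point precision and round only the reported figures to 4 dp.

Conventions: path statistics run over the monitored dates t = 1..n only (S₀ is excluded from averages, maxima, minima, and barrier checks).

Risk-neutral up-probability p* = (R−d)/(u−d) = (1.18−0.75)/(1.31−0.75) = 0.7679; the claim prices as the p*-weighted sum of path payoffs discounted by R^6.
Enumerate all 2^6 = 64 price paths (U = up ×1.31, D = down ×0.75); each path with k up-moves has probability p*^k·(1−p*)^(6−k).
DDDDDD: M=31.5000, payoff=0.0000, prob=0.000157
UDDDDD: M=55.0200, payoff=0.0000, prob=0.000518
DUDDDD: M=41.2650, payoff=0.0000, prob=0.000518
UUDDDD: M=72.0762, payoff=11.7962, prob=0.001712
DDUDDD: M=31.5000, payoff=0.0000, prob=0.000518
UDUDDD: M=55.0200, payoff=0.0000, prob=0.001712
DUUDDD: M=54.0572, payoff=0.0000, prob=0.001712
UUUDDD: M=94.4198, payoff=34.1398, prob=0.005664
DDDUDD: M=31.5000, payoff=0.0000, prob=0.000518
UDDUDD: M=55.0200, payoff=0.0000, prob=0.001712
DUDUDD: M=41.2650, payoff=0.0000, prob=0.001712
UUDUDD: M=72.0762, payoff=11.7962, prob=0.005664
DDUUDD: M=40.5429, payoff=0.0000, prob=0.001712
UDUUDD: M=70.8149, payoff=10.5349, prob=0.005664
DUUUDD: M=70.8149, payoff=10.5349, prob=0.005664
UUUUDD: M=123.6900, payoff=63.4100, prob=0.018734
DDDDUD: M=31.5000, payoff=0.0000, prob=0.000518
UDDDUD: M=55.0200, payoff=0.0000, prob=0.001712
DUDDUD: M=41.2650, payoff=0.0000, prob=0.001712
UUDDUD: M=72.0762, payoff=11.7962, prob=0.005664
DDUDUD: M=31.5000, payoff=0.0000, prob=0.001712
UDUDUD: M=55.0200, payoff=0.0000, prob=0.005664
DUUDUD: M=54.0572, payoff=0.0000, prob=0.005664
UUUDUD: M=94.4198, payoff=34.1398, prob=0.018734
DDDUUD: M=31.5000, payoff=0.0000, prob=0.001712
UDDUUD: M=55.0200, payoff=0.0000, prob=0.005664
DUDUUD: M=53.1111, payoff=0.0000, prob=0.005664
UUDUUD: M=92.7675, payoff=32.4875, prob=0.018734
DDUUUD: M=53.1111, payoff=0.0000, prob=0.005664
UDUUUD: M=92.7675, payoff=32.4875, prob=0.018734
DUUUUD: M=92.7675, payoff=32.4875, prob=0.018734
UUUUUD: M=162.0339, payoff=101.7539, prob=0.061967
DDDDDU: M=31.5000, payoff=0.0000, prob=0.000518
UDDDDU: M=55.0200, payoff=0.0000, prob=0.001712
DUDDDU: M=41.2650, payoff=0.0000, prob=0.001712
UUDDDU: M=72.0762, payoff=11.7962, prob=0.005664
DDUDDU: M=31.5000, payoff=0.0000, prob=0.001712
UDUDDU: M=55.0200, payoff=0.0000, prob=0.005664
DUUDDU: M=54.0572, payoff=0.0000, prob=0.005664
UUUDDU: M=94.4198, payoff=34.1398, prob=0.018734
DDDUDU: M=31.5000, payoff=0.0000, prob=0.001712
UDDUDU: M=55.0200, payoff=0.0000, prob=0.005664
DUDUDU: M=41.2650, payoff=0.0000, prob=0.005664
UUDUDU: M=72.0762, payoff=11.7962, prob=0.018734
DDUUDU: M=40.5429, payoff=0.0000, prob=0.005664
UDUUDU: M=70.8149, payoff=10.5349, prob=0.018734
DUUUDU: M=70.8149, payoff=10.5349, prob=0.018734
UUUUDU: M=123.6900, payoff=63.4100, prob=0.061967
DDDDUU: M=31.5000, payoff=0.0000, prob=0.001712
UDDDUU: M=55.0200, payoff=0.0000, prob=0.005664
DUDDUU: M=41.2650, payoff=0.0000, prob=0.005664
UUDDUU: M=72.0762, payoff=11.7962, prob=0.018734
DDUDUU: M=39.8334, payoff=0.0000, prob=0.005664
UDUDUU: M=69.5756, payoff=9.2956, prob=0.018734
DUUDUU: M=69.5756, payoff=9.2956, prob=0.018734
UUUDUU: M=121.5254, payoff=61.2454, prob=0.061967
DDDUUU: M=39.8334, payoff=0.0000, prob=0.005664
UDDUUU: M=69.5756, payoff=9.2956, prob=0.018734
DUDUUU: M=69.5756, payoff=9.2956, prob=0.018734
UUDUUU: M=121.5254, payoff=61.2454, prob=0.061967
DDUUUU: M=69.5756, payoff=9.2956, prob=0.018734
UDUUUU: M=121.5254, payoff=61.2454, prob=0.061967
DUUUUU: M=121.5254, payoff=61.2454, prob=0.061967
UUUUUU: M=212.2644, payoff=151.9844, prob=0.204966
Price = Σ prob·payoff / R^6 = 63.100689 / 2.699554 = 23.3745

price = 23.3745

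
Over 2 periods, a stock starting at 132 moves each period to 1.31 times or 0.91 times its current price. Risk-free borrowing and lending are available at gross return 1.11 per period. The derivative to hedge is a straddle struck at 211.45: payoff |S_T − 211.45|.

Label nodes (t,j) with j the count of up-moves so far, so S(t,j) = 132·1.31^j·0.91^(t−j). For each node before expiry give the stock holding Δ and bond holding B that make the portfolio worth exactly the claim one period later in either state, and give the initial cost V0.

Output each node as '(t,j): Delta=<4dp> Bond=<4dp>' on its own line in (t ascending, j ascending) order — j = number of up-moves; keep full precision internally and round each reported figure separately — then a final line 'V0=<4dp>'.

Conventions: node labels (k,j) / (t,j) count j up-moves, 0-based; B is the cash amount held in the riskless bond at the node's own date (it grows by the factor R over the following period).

(0,0): Delta=-0.7428 Bond=143.7821
(1,0): Delta=-1.0000 Bond=190.4955
(1,1): Delta=-0.5641 Bond=128.7008
V0=45.7352

Arbitrage-free pricing uses the up-move probability p* = (R−d)/(u−d) = 0.5000, discounting each step at R = 1.11.
At maturity the claim pays: V(2,0)=102.1408, V(2,1)=54.0928, V(2,2)=15.0752
(1,0): S=120.1200. Δ = (V_up−V_dn)/(S_up−S_dn) = (54.0928−102.1408)/(157.3572−109.3092) = -1.0000. V = [p*·54.0928 + (1−p*)·102.1408]/1.11 = 70.3755. B = V − Δ·S = 190.4955.
(1,1): S=172.9200. Δ = (V_up−V_dn)/(S_up−S_dn) = (15.0752−54.0928)/(226.5252−157.3572) = -0.5641. V = [p*·15.0752 + (1−p*)·54.0928]/1.11 = 31.1568. B = V − Δ·S = 128.7008.
(0,0): S=132.0000. Δ = (V_up−V_dn)/(S_up−S_dn) = (31.1568−70.3755)/(172.9200−120.1200) = -0.7428. V = [p*·31.1568 + (1−p*)·70.3755]/1.11 = 45.7352. B = V − Δ·S = 143.7821.
Sanity check at the root: Δ(0,0)·S0 + B(0,0) reproduces V0 = 45.7352.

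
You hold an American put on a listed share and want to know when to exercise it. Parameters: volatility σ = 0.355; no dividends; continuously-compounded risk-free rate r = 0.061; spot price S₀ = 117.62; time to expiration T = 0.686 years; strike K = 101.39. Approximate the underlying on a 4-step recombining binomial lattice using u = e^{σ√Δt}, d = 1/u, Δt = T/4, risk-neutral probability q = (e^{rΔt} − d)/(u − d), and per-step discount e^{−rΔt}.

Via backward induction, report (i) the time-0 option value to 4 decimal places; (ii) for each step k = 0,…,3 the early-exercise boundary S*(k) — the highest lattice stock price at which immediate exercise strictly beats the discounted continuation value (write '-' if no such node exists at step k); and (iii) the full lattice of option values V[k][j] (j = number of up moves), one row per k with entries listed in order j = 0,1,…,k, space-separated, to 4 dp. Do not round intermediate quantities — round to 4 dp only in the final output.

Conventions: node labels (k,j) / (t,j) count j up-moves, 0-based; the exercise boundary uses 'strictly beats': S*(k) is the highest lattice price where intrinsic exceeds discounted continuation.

price = 5.6148
boundary = - - - 75.6725
tree:
5.6148
9.6569 1.6741
16.1138 3.3763 0.0000
25.7175 6.8094 0.0000 0.0000
36.0633 13.7331 0.0000 0.0000 0.0000

Δt=0.17150, u=1.15837, d=0.86328, q=0.49895, disc=e^(-rΔt)=0.98959
k=4 terminal: V=max(K-S,0) → 36.0633 13.7331 0.0000 0.0000 0.0000
k=3: j=0 S=75.6725 intr=25.7175 cont=24.6623 V=25.7175[EX]; j=1 S=101.5392 intr=0.0000 cont=6.8094 V=6.8094[hold]; j=2 S=136.2476 intr=0.0000 cont=0.0000 V=0.0000[hold]; j=3 S=182.8201 intr=0.0000 cont=0.0000 V=0.0000[hold]  S*(3)=75.6725
k=2: j=0 S=87.6569 intr=13.7331 cont=16.1138 V=16.1138[hold]; j=1 S=117.6200 intr=0.0000 cont=3.3763 V=3.3763[hold]; j=2 S=157.8252 intr=0.0000 cont=0.0000 V=0.0000[hold]  S*(2)=-
k=1: j=0 S=101.5392 intr=0.0000 cont=9.6569 V=9.6569[hold]; j=1 S=136.2476 intr=0.0000 cont=1.6741 V=1.6741[hold]  S*(1)=-
k=0: j=0 S=117.6200 intr=0.0000 cont=5.6148 V=5.6148[hold]  S*(0)=-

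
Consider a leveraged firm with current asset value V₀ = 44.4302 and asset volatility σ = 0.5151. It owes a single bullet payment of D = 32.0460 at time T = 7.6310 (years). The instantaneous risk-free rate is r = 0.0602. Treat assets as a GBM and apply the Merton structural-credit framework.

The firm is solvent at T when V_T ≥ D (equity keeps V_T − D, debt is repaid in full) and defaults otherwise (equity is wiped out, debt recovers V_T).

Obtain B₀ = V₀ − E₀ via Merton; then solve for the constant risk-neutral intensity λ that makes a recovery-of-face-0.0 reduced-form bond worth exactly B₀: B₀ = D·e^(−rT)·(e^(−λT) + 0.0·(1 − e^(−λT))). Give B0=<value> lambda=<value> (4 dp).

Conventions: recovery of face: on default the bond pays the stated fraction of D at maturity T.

B0=13.4246 lambda=0.0538

Equity is a call on the firm's assets struck at D = 32.0460:
d₁ = [ln(V₀/D) + (r + σ²/2)T] / (σ√T)
   = [ln(44.4302/32.0460) + (0.0602 + 0.5·0.5151²)·7.6310] / (0.5151·√7.6310)
   = [0.326747 + 1.471745] / 1.422926 = 1.263940
d₂ = d₁ − σ√T = 1.263940 − 1.422926 = -0.158986
N(d₁) = 0.896874,  N(d₂) = 0.436840,  e^(−rT) = 0.631671
E₀ = V₀·N(d₁) − D·e^(−rT)·N(d₂)
   = 44.4302·0.896874 − 32.0460·0.631671·0.436840 = 31.005551
B₀ = V₀ − E₀ = 44.4302 − 31.005551 = 13.424649
e^(−λT) = (B₀·e^(rT)/D − 0)/(1 − 0) = (13.4246·1.583102/32.0460 − 0)/1 = 0.66318763
λ = −ln(0.66318763)/7.6310 = 0.053820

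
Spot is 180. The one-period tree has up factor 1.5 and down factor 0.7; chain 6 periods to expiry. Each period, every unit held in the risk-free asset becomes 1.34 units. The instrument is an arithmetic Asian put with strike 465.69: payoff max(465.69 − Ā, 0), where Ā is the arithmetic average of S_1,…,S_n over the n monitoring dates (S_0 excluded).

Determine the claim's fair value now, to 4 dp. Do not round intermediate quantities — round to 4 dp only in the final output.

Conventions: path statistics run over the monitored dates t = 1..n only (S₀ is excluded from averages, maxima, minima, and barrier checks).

price = 10.5468

Set p* = 0.8000 (from d < R < u); the path-dependent value is the discounted p*-expectation over all price paths.
Enumerate all 2^6 = 64 price paths (U = up ×1.5, D = down ×0.7); each path with k up-moves has probability p*^k·(1−p*)^(6−k).
DDDDDD: Ā=61.7646, payoff=403.9254, prob=0.000064
UDDDDD: Ā=132.3527, payoff=333.3374, prob=0.000256
DUDDDD: Ā=108.3526, payoff=357.3374, prob=0.000256
UUDDDD: Ā=232.1842, payoff=233.5058, prob=0.001024
DDUDDD: Ā=91.5526, payoff=374.1374, prob=0.000256
UDUDDD: Ā=196.1842, payoff=269.5057, prob=0.001024
DUUDDD: Ā=172.1842, payoff=293.5057, prob=0.001024
UUUDDD: Ā=368.9663, payoff=96.7237, prob=0.004096
DDDUDD: Ā=79.7926, payoff=385.8974, prob=0.000256
UDDUDD: Ā=170.9843, payoff=294.7058, prob=0.001024
DUDUDD: Ā=146.9843, payoff=318.7058, prob=0.001024
UUDUDD: Ā=314.9663, payoff=150.7237, prob=0.004096
DDUUDD: Ā=130.1842, payoff=335.5057, prob=0.001024
UDUUDD: Ā=278.9663, payoff=186.7237, prob=0.004096
DUUUDD: Ā=254.9663, payoff=210.7237, prob=0.004096
UUUUDD: Ā=546.3563, payoff=0.0000, prob=0.016384
DDDDUD: Ā=71.5606, payoff=394.1293, prob=0.000256
UDDDUD: Ā=153.3442, payoff=312.3458, prob=0.001024
DUDDUD: Ā=129.3442, payoff=336.3458, prob=0.001024
UUDDUD: Ā=277.1662, payoff=188.5238, prob=0.004096
DDUDUD: Ā=112.5443, payoff=353.1458, prob=0.001024
UDUDUD: Ā=241.1662, payoff=224.5238, prob=0.004096
DUUDUD: Ā=217.1662, payoff=248.5238, prob=0.004096
UUUDUD: Ā=465.3562, payoff=0.3337, prob=0.016384
DDDUUD: Ā=100.7843, payoff=364.9058, prob=0.001024
UDDUUD: Ā=215.9663, payoff=249.7237, prob=0.004096
DUDUUD: Ā=191.9663, payoff=273.7237, prob=0.004096
UUDUUD: Ā=411.3562, payoff=54.3338, prob=0.016384
DDUUUD: Ā=175.1662, payoff=290.5238, prob=0.004096
UDUUUD: Ā=375.3562, payoff=90.3337, prob=0.016384
DUUUUD: Ā=351.3562, payoff=114.3337, prob=0.016384
UUUUUD: Ā=752.9062, payoff=0.0000, prob=0.065536
DDDDDU: Ā=65.7982, payoff=399.8918, prob=0.000256
UDDDDU: Ā=140.9963, payoff=324.6938, prob=0.001024
DUDDDU: Ā=116.9963, payoff=348.6938, prob=0.001024
UUDDDU: Ā=250.7063, payoff=214.9837, prob=0.004096
DDUDDU: Ā=100.1963, payoff=365.4937, prob=0.001024
UDUDDU: Ā=214.7063, payoff=250.9837, prob=0.004096
DUUDDU: Ā=190.7063, payoff=274.9837, prob=0.004096
UUUDDU: Ā=408.6562, payoff=57.0337, prob=0.016384
DDDUDU: Ā=88.4363, payoff=377.2538, prob=0.001024
UDDUDU: Ā=189.5062, payoff=276.1837, prob=0.004096
DUDUDU: Ā=165.5062, payoff=300.1837, prob=0.004096
UUDUDU: Ā=354.6562, payoff=111.0337, prob=0.016384
DDUUDU: Ā=148.7063, payoff=316.9837, prob=0.004096
UDUUDU: Ā=318.6562, payoff=147.0337, prob=0.016384
DUUUDU: Ā=294.6562, payoff=171.0337, prob=0.016384
UUUUDU: Ā=631.4062, payoff=0.0000, prob=0.065536
DDDDUU: Ā=80.2043, payoff=385.4857, prob=0.001024
UDDDUU: Ā=171.8663, payoff=293.8238, prob=0.004096
DUDDUU: Ā=147.8663, payoff=317.8238, prob=0.004096
UUDDUU: Ā=316.8562, payoff=148.8338, prob=0.016384
DDUDUU: Ā=131.0662, payoff=334.6237, prob=0.004096
UDUDUU: Ā=280.8562, payoff=184.8338, prob=0.016384
DUUDUU: Ā=256.8562, payoff=208.8338, prob=0.016384
UUUDUU: Ā=550.4062, payoff=0.0000, prob=0.065536
DDDUUU: Ā=119.3063, payoff=346.3838, prob=0.004096
UDDUUU: Ā=255.6562, payoff=210.0337, prob=0.016384
DUDUUU: Ā=231.6562, payoff=234.0337, prob=0.016384
UUDUUU: Ā=496.4062, payoff=0.0000, prob=0.065536
DDUUUU: Ā=214.8562, payoff=250.8338, prob=0.016384
UDUUUU: Ā=460.4062, payoff=5.2838, prob=0.065536
DUUUUU: Ā=436.4062, payoff=29.2838, prob=0.065536
UUUUUU: Ā=935.1562, payoff=0.0000, prob=0.262144
Price = Σ prob·payoff / R^6 = 61.059160 / 5.789336 = 10.5468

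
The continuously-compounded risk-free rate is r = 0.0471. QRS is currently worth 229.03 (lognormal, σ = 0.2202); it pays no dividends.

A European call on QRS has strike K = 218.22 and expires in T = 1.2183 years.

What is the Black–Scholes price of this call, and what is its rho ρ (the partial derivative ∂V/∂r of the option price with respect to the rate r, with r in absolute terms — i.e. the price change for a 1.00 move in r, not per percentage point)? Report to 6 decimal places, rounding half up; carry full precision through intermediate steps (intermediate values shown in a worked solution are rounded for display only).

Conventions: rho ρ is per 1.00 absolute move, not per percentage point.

price = 34.479436
ρ = 156.404552

σ√T = 0.2202·√1.2183 = 0.243049
d₁ = (ln(S/K) + (r+σ²/2)T) / (σ√T) = (ln(229.03/218.22) + (0.0471+0.2202²/2)·1.2183) / 0.243049 = (0.048349 + 0.086918) / 0.243049 = 0.556544
d₂ = d₁ − σ√T = 0.556544 − 0.243049 = 0.313495
e^{−rT} = 0.944233
N(d₁) = 0.711081,  N(d₂) = 0.623048
Call price V = S·N(d₁) − K·e^{−rT}·N(d₂) = 162.858778 − 128.379341 = 34.479436
ρ = K·T·e^{−rT}·N(d₂) = 156.404552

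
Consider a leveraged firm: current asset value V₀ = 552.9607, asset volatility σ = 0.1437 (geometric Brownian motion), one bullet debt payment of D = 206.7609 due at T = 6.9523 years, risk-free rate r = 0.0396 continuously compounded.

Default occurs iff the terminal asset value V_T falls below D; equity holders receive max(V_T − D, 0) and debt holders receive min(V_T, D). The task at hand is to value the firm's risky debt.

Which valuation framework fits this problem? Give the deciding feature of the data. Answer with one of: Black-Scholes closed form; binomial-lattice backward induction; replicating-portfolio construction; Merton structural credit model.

framework: Merton structural credit model

Key observation: assets follow a GBM and default happens iff V_T < 206.7609; valuing claims on that split (equity as a call, risky debt as the residual) is the structural model's definition.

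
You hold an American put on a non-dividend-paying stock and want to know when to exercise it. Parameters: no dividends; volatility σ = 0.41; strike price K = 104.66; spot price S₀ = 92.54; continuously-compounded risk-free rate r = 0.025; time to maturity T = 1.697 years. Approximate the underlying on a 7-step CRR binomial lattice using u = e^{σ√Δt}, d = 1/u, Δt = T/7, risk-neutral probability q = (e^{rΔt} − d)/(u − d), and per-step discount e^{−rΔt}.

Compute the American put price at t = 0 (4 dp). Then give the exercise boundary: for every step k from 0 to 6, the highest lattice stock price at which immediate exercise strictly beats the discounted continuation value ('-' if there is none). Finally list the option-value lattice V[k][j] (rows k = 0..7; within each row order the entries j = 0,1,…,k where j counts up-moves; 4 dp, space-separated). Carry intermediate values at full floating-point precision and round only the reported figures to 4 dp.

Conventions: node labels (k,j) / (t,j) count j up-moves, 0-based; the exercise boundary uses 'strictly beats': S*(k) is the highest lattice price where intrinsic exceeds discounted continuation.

params: Δt=0.24243 u=1.22369 d=0.81720 q=0.46466 e^(-rΔt)=0.99396
t_7 payoffs: 82.1370 70.9336 54.1574 29.0363 0.0000 0.0000 0.0000 0.0000
t_6: node(6,0) S=27.5612 payoff=77.0988 vs cont=76.4664 → 77.0988 [stop]  node(6,1) S=41.2707 payoff=63.3893 vs cont=62.7569 → 63.3893 [stop]  node(6,2) S=61.7996 payoff=42.8604 vs cont=42.2280 → 42.8604 [stop]  node(6,3) S=92.5400 payoff=12.1200 vs cont=15.4505 → 15.4505 [wait]  node(6,4) S=138.5713 payoff=0.0000 vs cont=0.0000 → 0.0000 [wait]  node(6,5) S=207.4994 payoff=0.0000 vs cont=0.0000 → 0.0000 [wait]  node(6,6) S=310.7137 payoff=0.0000 vs cont=0.0000 → 0.0000 [wait]  ⇒ S*(6)=61.7996
t_5: node(5,0) S=33.7264 payoff=70.9336 vs cont=70.3012 → 70.9336 [stop]  node(5,1) S=50.5026 payoff=54.1574 vs cont=53.5250 → 54.1574 [stop]  node(5,2) S=75.6237 payoff=29.0363 vs cont=29.9421 → 29.9421 [wait]  node(5,3) S=113.2404 payoff=0.0000 vs cont=8.2213 → 8.2213 [wait]  node(5,4) S=169.5684 payoff=0.0000 vs cont=0.0000 → 0.0000 [wait]  node(5,5) S=253.9152 payoff=0.0000 vs cont=0.0000 → 0.0000 [wait]  ⇒ S*(5)=50.5026
t_4: node(4,0) S=41.2707 payoff=63.3893 vs cont=62.7569 → 63.3893 [stop]  node(4,1) S=61.7996 payoff=42.8604 vs cont=42.6463 → 42.8604 [stop]  node(4,2) S=92.5400 payoff=12.1200 vs cont=19.7294 → 19.7294 [wait]  node(4,3) S=138.5713 payoff=0.0000 vs cont=4.3746 → 4.3746 [wait]  node(4,4) S=207.4994 payoff=0.0000 vs cont=0.0000 → 0.0000 [wait]  ⇒ S*(4)=61.7996
t_3: node(3,0) S=50.5026 payoff=54.1574 vs cont=53.5250 → 54.1574 [stop]  node(3,1) S=75.6237 payoff=29.0363 vs cont=31.9184 → 31.9184 [wait]  node(3,2) S=113.2404 payoff=0.0000 vs cont=12.5186 → 12.5186 [wait]  node(3,3) S=169.5684 payoff=0.0000 vs cont=2.3278 → 2.3278 [wait]  ⇒ S*(3)=50.5026
t_2: node(2,0) S=61.7996 payoff=42.8604 vs cont=43.5590 → 43.5590 [wait]  node(2,1) S=92.5400 payoff=12.1200 vs cont=22.7657 → 22.7657 [wait]  node(2,2) S=138.5713 payoff=0.0000 vs cont=7.7363 → 7.7363 [wait]  ⇒ S*(2)=-
t_1: node(1,0) S=75.6237 payoff=29.0363 vs cont=33.6924 → 33.6924 [wait]  node(1,1) S=113.2404 payoff=0.0000 vs cont=15.6868 → 15.6868 [wait]  ⇒ S*(1)=-
t_0: node(0,0) S=92.5400 payoff=12.1200 vs cont=25.1730 → 25.1730 [wait]  ⇒ S*(0)=-

price = 25.1730
boundary = - - - 50.5026 61.7996 50.5026 61.7996
tree:
25.1730
33.6924 15.6868
43.5590 22.7657 7.7363
54.1574 31.9184 12.5186 2.3278
63.3893 42.8604 19.7294 4.3746 0.0000
70.9336 54.1574 29.9421 8.2213 0.0000 0.0000
77.0988 63.3893 42.8604 15.4505 0.0000 0.0000 0.0000
82.1370 70.9336 54.1574 29.0363 0.0000 0.0000 0.0000 0.0000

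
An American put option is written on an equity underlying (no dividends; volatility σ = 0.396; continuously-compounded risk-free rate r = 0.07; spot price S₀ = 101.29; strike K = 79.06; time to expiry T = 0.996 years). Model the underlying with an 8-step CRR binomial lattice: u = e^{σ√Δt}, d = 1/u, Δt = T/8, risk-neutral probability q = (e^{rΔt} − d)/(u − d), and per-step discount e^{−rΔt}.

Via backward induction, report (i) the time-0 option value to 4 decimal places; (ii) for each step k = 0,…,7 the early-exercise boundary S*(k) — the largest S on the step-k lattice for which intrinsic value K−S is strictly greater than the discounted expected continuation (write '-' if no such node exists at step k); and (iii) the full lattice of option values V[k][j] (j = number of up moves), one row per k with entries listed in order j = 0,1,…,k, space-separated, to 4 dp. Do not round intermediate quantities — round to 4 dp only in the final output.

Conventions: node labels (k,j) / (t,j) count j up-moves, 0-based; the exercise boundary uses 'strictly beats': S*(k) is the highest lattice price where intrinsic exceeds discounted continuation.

Δt=0.12450  u=1.14996  d=0.86960  q=0.49635  discount=0.99132
step 8 (expiry): payoffs max(K−S,0) = 45.9388 35.2603 21.1390 2.4648 0.0000 0.0000 0.0000 0.0000 0.0000
step 7: (k=7,j=0): S=38.0880, K−S=40.9720, hold=40.2860 ⇒ V=40.9720 exercise | (k=7,j=1): S=50.3679, K−S=28.6921, hold=28.0061 ⇒ V=28.6921 exercise | (k=7,j=2): S=66.6068, K−S=12.4532, hold=11.7672 ⇒ V=12.4532 exercise | (k=7,j=3): S=88.0814, K−S=0.0000, hold=1.2307 ⇒ V=1.2307 continue | (k=7,j=4): S=116.4794, K−S=0.0000, hold=0.0000 ⇒ V=0.0000 continue | (k=7,j=5): S=154.0332, K−S=0.0000, hold=0.0000 ⇒ V=0.0000 continue | (k=7,j=6): S=203.6946, K−S=0.0000, hold=0.0000 ⇒ V=0.0000 continue | (k=7,j=7): S=269.3672, K−S=0.0000, hold=0.0000 ⇒ V=0.0000 continue  boundary S*=66.6068
step 6: (k=6,j=0): S=43.7997, K−S=35.2603, hold=34.5743 ⇒ V=35.2603 exercise | (k=6,j=1): S=57.9210, K−S=21.1390, hold=20.4530 ⇒ V=21.1390 exercise | (k=6,j=2): S=76.5952, K−S=2.4648, hold=6.8232 ⇒ V=6.8232 continue | (k=6,j=3): S=101.2900, K−S=0.0000, hold=0.6144 ⇒ V=0.6144 continue | (k=6,j=4): S=133.9466, K−S=0.0000, hold=0.0000 ⇒ V=0.0000 continue | (k=6,j=5): S=177.1320, K−S=0.0000, hold=0.0000 ⇒ V=0.0000 continue | (k=6,j=6): S=234.2406, K−S=0.0000, hold=0.0000 ⇒ V=0.0000 continue  boundary S*=57.9210
step 5: (k=5,j=0): S=50.3679, K−S=28.6921, hold=28.0061 ⇒ V=28.6921 exercise | (k=5,j=1): S=66.6068, K−S=12.4532, hold=13.9116 ⇒ V=13.9116 continue | (k=5,j=2): S=88.0814, K−S=0.0000, hold=3.7090 ⇒ V=3.7090 continue | (k=5,j=3): S=116.4794, K−S=0.0000, hold=0.3068 ⇒ V=0.3068 continue | (k=5,j=4): S=154.0332, K−S=0.0000, hold=0.0000 ⇒ V=0.0000 continue | (k=5,j=5): S=203.6946, K−S=0.0000, hold=0.0000 ⇒ V=0.0000 continue  boundary S*=50.3679
step 4: (k=4,j=0): S=57.9210, K−S=21.1390, hold=21.1706 ⇒ V=21.1706 continue | (k=4,j=1): S=76.5952, K−S=2.4648, hold=8.7709 ⇒ V=8.7709 continue | (k=4,j=2): S=101.2900, K−S=0.0000, hold=2.0028 ⇒ V=2.0028 continue | (k=4,j=3): S=133.9466, K−S=0.0000, hold=0.1532 ⇒ V=0.1532 continue | (k=4,j=4): S=177.1320, K−S=0.0000, hold=0.0000 ⇒ V=0.0000 continue  boundary S*=-
step 3: (k=3,j=0): S=66.6068, K−S=12.4532, hold=14.8857 ⇒ V=14.8857 continue | (k=3,j=1): S=88.0814, K−S=0.0000, hold=5.3646 ⇒ V=5.3646 continue | (k=3,j=2): S=116.4794, K−S=0.0000, hold=1.0753 ⇒ V=1.0753 continue | (k=3,j=3): S=154.0332, K−S=0.0000, hold=0.0765 ⇒ V=0.0765 continue  boundary S*=-
step 2: (k=2,j=0): S=76.5952, K−S=2.4648, hold=10.0718 ⇒ V=10.0718 continue | (k=2,j=1): S=101.2900, K−S=0.0000, hold=3.2076 ⇒ V=3.2076 continue | (k=2,j=2): S=133.9466, K−S=0.0000, hold=0.5745 ⇒ V=0.5745 continue  boundary S*=-
step 1: (k=1,j=0): S=88.0814, K−S=0.0000, hold=6.6070 ⇒ V=6.6070 continue | (k=1,j=1): S=116.4794, K−S=0.0000, hold=1.8842 ⇒ V=1.8842 continue  boundary S*=-
step 0: (k=0,j=0): S=101.2900, K−S=0.0000, hold=4.2258 ⇒ V=4.2258 continue  boundary S*=-

price = 4.2258
boundary = - - - - - 50.3679 57.9210 66.6068
tree:
4.2258
6.6070 1.8842
10.0718 3.2076 0.5745
14.8857 5.3646 1.0753 0.0765
21.1706 8.7709 2.0028 0.1532 0.0000
28.6921 13.9116 3.7090 0.3068 0.0000 0.0000
35.2603 21.1390 6.8232 0.6144 0.0000 0.0000 0.0000
40.9720 28.6921 12.4532 1.2307 0.0000 0.0000 0.0000 0.0000
45.9388 35.2603 21.1390 2.4648 0.0000 0.0000 0.0000 0.0000 0.0000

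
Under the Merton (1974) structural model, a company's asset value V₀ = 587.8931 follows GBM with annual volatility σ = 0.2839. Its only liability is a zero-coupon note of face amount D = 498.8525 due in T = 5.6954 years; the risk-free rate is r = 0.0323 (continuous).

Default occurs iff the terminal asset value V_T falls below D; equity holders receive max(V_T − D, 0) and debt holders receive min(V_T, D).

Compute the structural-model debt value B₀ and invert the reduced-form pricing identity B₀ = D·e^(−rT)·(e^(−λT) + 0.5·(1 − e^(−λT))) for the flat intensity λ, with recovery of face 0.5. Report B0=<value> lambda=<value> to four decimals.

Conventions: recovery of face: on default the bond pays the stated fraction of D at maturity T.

With assets at 587.8931 and a single debt payment of 498.8525 at 5.6954 years:
d₁ = [ln(V₀/D) + (r + σ²/2)T] / (σ√T)
   = [ln(587.8931/498.8525) + (0.0323 + 0.5·0.2839²)·5.6954] / (0.2839·√5.6954)
   = [0.164235 + 0.413484] / 0.677528 = 0.852685
d₂ = d₁ − σ√T = 0.852685 − 0.677528 = 0.175157
N(d₁) = 0.803083,  N(d₂) = 0.569522,  e^(−rT) = 0.831968
E₀ = V₀·N(d₁) − D·e^(−rT)·N(d₂)
   = 587.8931·0.803083 − 498.8525·0.831968·0.569522 = 235.758775
B₀ = V₀ − E₀ = 587.8931 − 235.758775 = 352.134325
e^(−λT) = (B₀·e^(rT)/D − 0.5)/(1 − 0.5) = (352.1343·1.201969/498.8525 − 0.5)/0.5 = 0.69691310
λ = −ln(0.69691310)/5.6954 = 0.063401

B0=352.1343 lambda=0.0634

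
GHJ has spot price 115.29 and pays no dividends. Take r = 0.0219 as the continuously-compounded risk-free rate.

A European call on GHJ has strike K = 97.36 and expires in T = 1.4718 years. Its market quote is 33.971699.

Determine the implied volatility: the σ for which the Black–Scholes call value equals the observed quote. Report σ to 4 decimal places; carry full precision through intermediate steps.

At σ = 0.4379 the Black–Scholes value reproduces the quote:
σ√T = 0.4379·√1.4718 = 0.531250
d₁ = (ln(S/K) + (r+σ²/2)T) / (σ√T) = (ln(115.29/97.36) + (0.0219+0.4379²/2)·1.4718) / 0.531250 = (0.169035 + 0.173346) / 0.531250 = 0.644482
d₂ = d₁ − σ√T = 0.644482 − 0.531250 = 0.113231
e^{−rT} = 0.968282
N(d₁) = 0.740368,  N(d₂) = 0.545076
V = S·N(d₁) − K·e^{−rT}·N(d₂) = 85.357077 − 51.385378 = 33.971699 (matching the quote); vega is positive throughout, so no other σ reproduces this price

sigma = 0.4379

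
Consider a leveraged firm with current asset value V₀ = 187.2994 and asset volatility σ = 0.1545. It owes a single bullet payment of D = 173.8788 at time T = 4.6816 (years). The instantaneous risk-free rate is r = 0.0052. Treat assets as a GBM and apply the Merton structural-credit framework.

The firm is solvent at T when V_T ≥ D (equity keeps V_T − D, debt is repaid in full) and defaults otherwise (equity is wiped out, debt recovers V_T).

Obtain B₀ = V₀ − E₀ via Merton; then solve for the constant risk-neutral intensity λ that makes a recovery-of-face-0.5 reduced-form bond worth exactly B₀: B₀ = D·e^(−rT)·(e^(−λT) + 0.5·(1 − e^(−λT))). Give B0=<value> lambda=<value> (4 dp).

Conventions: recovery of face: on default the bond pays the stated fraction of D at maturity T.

With assets at 187.2994 and a single debt payment of 173.8788 at 4.6816 years:
d₁ = [ln(V₀/D) + (r + σ²/2)T] / (σ√T)
   = [ln(187.2994/173.8788) + (0.0052 + 0.5·0.1545²)·4.6816] / (0.1545·√4.6816)
   = [0.074350 + 0.080220] / 0.334292 = 0.462380
d₂ = d₁ − σ√T = 0.462380 − 0.334292 = 0.128088
N(d₁) = 0.678095,  N(d₂) = 0.550960,  e^(−rT) = 0.975950
E₀ = V₀·N(d₁) − D·e^(−rT)·N(d₂)
   = 187.2994·0.678095 − 173.8788·0.975950·0.550960 = 33.510591
B₀ = V₀ − E₀ = 187.2994 − 33.510591 = 153.788809
e^(−λT) = (B₀·e^(rT)/D − 0.5)/(1 − 0.5) = (153.7888·1.024643/173.8788 − 0.5)/0.5 = 0.81251109
λ = −ln(0.81251109)/4.6816 = 0.044349

B0=153.7888 lambda=0.0443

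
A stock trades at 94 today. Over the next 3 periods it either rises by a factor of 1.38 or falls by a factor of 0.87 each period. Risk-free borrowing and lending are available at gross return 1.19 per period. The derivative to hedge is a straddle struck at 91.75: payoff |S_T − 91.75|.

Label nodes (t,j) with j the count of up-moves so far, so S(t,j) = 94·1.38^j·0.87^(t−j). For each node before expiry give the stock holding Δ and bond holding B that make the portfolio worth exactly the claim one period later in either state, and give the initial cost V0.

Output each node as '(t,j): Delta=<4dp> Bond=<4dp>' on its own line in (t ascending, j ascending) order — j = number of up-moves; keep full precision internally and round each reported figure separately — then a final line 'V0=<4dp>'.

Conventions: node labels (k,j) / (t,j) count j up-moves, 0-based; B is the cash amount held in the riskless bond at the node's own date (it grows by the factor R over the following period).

(0,0): Delta=0.8779 Bond=-41.1408
(1,0): Delta=0.5519 Bond=-22.2912
(1,1): Delta=1.0000 Bond=-64.7906
(2,0): Delta=-0.6453 Bond=58.6513
(2,1): Delta=1.0000 Bond=-77.1008
(2,2): Delta=1.0000 Bond=-77.1008
V0=41.3860

Under the risk-neutral measure, an up-move has probability p* = (R−d)/(u−d) = 0.6275 and values discount at R = 1.19.
Expiry values: V(3,0)=29.8507, V(3,1)=6.4351, V(3,2)=63.9918, V(3,3)=155.2888
Node (2,0) S=71.1486: V=(p*·6.4351+(1−p*)·29.8507)/1.19=12.7383; Δ=(6.4351−29.8507)/(98.1851−61.8993)=-0.6453; B=V−Δ·S=58.6513
Node (2,1) S=112.8564: V=(p*·63.9918+(1−p*)·6.4351)/1.19=35.7556; Δ=(63.9918−6.4351)/(155.7418−98.1851)=1.0000; B=V−Δ·S=-77.1008
Node (2,2) S=179.0136: V=(p*·155.2888+(1−p*)·63.9918)/1.19=101.9128; Δ=(155.2888−63.9918)/(247.0388−155.7418)=1.0000; B=V−Δ·S=-77.1008
Node (1,0) S=81.7800: V=(p*·35.7556+(1−p*)·12.7383)/1.19=22.8407; Δ=(35.7556−12.7383)/(112.8564−71.1486)=0.5519; B=V−Δ·S=-22.2912
Node (1,1) S=129.7200: V=(p*·101.9128+(1−p*)·35.7556)/1.19=64.9294; Δ=(101.9128−35.7556)/(179.0136−112.8564)=1.0000; B=V−Δ·S=-64.7906
Node (0,0) S=94.0000: V=(p*·64.9294+(1−p*)·22.8407)/1.19=41.3860; Δ=(64.9294−22.8407)/(129.7200−81.7800)=0.8779; B=V−Δ·S=-41.1408
Check: Δ(0,0)·S0 + B(0,0) = 41.3860 = V0.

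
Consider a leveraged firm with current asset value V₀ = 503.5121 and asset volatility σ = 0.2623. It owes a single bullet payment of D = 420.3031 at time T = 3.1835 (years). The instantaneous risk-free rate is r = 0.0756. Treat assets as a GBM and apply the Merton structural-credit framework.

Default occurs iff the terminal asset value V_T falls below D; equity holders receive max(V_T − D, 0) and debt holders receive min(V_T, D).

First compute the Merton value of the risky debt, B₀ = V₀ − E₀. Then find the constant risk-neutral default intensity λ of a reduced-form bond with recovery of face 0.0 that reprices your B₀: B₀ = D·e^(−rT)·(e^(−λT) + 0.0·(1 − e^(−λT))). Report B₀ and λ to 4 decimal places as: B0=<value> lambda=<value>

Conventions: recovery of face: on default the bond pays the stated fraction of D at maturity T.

Apply the equity-as-call identities (strike 420.3031, horizon 3.1835 years):
d₁ = [ln(V₀/D) + (r + σ²/2)T] / (σ√T)
   = [ln(503.5121/420.3031) + (0.0756 + 0.5·0.2623²)·3.1835] / (0.2623·√3.1835)
   = [0.180632 + 0.350187] / 0.468005 = 1.134215
d₂ = d₁ − σ√T = 1.134215 − 0.468005 = 0.666210
N(d₁) = 0.871648,  N(d₂) = 0.747362,  e^(−rT) = 0.786099
E₀ = V₀·N(d₁) − D·e^(−rT)·N(d₂)
   = 503.5121·0.871648 − 420.3031·0.786099·0.747362 = 191.957117
B₀ = V₀ − E₀ = 503.5121 − 191.957117 = 311.554983
e^(−λT) = (B₀·e^(rT)/D − 0)/(1 − 0) = (311.5550·1.272104/420.3031 − 0)/1 = 0.94296357
λ = −ln(0.94296357)/3.1835 = 0.018448

B0=311.5550 lambda=0.0184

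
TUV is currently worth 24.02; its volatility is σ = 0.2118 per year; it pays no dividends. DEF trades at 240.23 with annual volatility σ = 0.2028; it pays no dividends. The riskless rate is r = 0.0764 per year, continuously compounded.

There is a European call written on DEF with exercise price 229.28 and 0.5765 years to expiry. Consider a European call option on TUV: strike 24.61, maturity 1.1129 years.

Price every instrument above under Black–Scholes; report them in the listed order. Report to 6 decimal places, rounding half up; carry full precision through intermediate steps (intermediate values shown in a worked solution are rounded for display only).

[DEF call K=229.28]
σ√T = 0.2028·√0.5765 = 0.153981
d₁ = (ln(S/K) + (r+σ²/2)T) / (σ√T) = (ln(240.23/229.28) + (0.0764+0.2028²/2)·0.5765) / 0.153981 = (0.046653 + 0.055900) / 0.153981 = 0.666007
d₂ = d₁ − σ√T = 0.666007 − 0.153981 = 0.512026
e^{−rT} = 0.956911
N(d₁) = 0.747297,  N(d₂) = 0.695684
price = S·N(d₁) − K·e^{−rT}·N(d₂) = 179.523082 − 152.633397 = 26.889686
[TUV call K=24.61]
σ√T = 0.2118·√1.1129 = 0.223436
d₁ = (ln(S/K) + (r+σ²/2)T) / (σ√T) = (ln(24.02/24.61) + (0.0764+0.2118²/2)·1.1129) / 0.223436 = (-0.024266 + 0.109987) / 0.223436 = 0.383650
d₂ = d₁ − σ√T = 0.383650 − 0.223436 = 0.160214
e^{−rT} = 0.918489
N(d₁) = 0.649381,  N(d₂) = 0.563644
price = S·N(d₁) − K·e^{−rT}·N(d₂) = 15.598135 − 12.740606 = 2.857528

price(DEF call K=229.28) = 26.889686
price(TUV call K=24.61) = 2.857528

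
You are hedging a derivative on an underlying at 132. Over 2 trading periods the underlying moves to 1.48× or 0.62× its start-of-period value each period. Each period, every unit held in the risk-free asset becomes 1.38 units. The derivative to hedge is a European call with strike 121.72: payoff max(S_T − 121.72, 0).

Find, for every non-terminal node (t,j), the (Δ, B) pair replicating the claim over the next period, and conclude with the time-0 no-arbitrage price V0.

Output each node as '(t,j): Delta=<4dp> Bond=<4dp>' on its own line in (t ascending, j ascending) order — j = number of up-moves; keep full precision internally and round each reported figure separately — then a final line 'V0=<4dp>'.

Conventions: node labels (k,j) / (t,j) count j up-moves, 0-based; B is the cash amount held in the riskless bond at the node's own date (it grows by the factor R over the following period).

Arbitrage-free pricing uses the up-move probability p* = (R−d)/(u−d) = 0.8837, discounting each step at R = 1.38.
At maturity the claim pays: V(2,0)=0.0000, V(2,1)=0.0000, V(2,2)=167.4128
(1,0): S=81.8400. Δ = (V_up−V_dn)/(S_up−S_dn) = (0.0000−0.0000)/(121.1232−50.7408) = 0.0000. V = [p*·0.0000 + (1−p*)·0.0000]/1.38 = 0.0000. B = V − Δ·S = 0.0000.
(1,1): S=195.3600. Δ = (V_up−V_dn)/(S_up−S_dn) = (167.4128−0.0000)/(289.1328−121.1232) = 0.9964. V = [p*·167.4128 + (1−p*)·0.0000]/1.38 = 107.2074. B = V − Δ·S = -87.4587.
(0,0): S=132.0000. Δ = (V_up−V_dn)/(S_up−S_dn) = (107.2074−0.0000)/(195.3600−81.8400) = 0.9444. V = [p*·107.2074 + (1−p*)·0.0000]/1.38 = 68.6532. B = V − Δ·S = -56.0066.
Verification: the root portfolio costs Δ(0,0)·S0 + B(0,0) = 68.6532, matching V0.

(0,0): Delta=0.9444 Bond=-56.0066
(1,0): Delta=0.0000 Bond=0.0000
(1,1): Delta=0.9964 Bond=-87.4587
V0=68.6532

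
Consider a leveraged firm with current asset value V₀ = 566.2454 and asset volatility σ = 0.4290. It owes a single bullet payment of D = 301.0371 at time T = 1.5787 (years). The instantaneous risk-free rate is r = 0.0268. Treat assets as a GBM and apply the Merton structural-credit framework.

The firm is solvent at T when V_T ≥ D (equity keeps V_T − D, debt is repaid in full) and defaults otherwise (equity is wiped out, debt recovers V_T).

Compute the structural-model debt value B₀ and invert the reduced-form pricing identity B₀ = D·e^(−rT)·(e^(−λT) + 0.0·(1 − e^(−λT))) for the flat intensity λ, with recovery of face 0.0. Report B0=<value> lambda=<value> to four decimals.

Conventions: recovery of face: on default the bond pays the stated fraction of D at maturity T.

B0=277.8271 lambda=0.0240

Work the structural quantities from V₀ = 566.2454 against face 301.0371:
d₁ = [ln(V₀/D) + (r + σ²/2)T] / (σ√T)
   = [ln(566.2454/301.0371) + (0.0268 + 0.5·0.4290²)·1.5787] / (0.4290·√1.5787)
   = [0.631794 + 0.187582] / 0.539023 = 1.520114
d₂ = d₁ − σ√T = 1.520114 − 0.539023 = 0.981091
N(d₁) = 0.935759,  N(d₂) = 0.836726,  e^(−rT) = 0.958573
E₀ = V₀·N(d₁) − D·e^(−rT)·N(d₂)
   = 566.2454·0.935759 − 301.0371·0.958573·0.836726 = 288.418299
B₀ = V₀ − E₀ = 566.2454 − 288.418299 = 277.827101
e^(−λT) = (B₀·e^(rT)/D − 0)/(1 − 0) = (277.8271·1.043217/301.0371 − 0)/1 = 0.96278479
λ = −ln(0.96278479)/1.5787 = 0.024023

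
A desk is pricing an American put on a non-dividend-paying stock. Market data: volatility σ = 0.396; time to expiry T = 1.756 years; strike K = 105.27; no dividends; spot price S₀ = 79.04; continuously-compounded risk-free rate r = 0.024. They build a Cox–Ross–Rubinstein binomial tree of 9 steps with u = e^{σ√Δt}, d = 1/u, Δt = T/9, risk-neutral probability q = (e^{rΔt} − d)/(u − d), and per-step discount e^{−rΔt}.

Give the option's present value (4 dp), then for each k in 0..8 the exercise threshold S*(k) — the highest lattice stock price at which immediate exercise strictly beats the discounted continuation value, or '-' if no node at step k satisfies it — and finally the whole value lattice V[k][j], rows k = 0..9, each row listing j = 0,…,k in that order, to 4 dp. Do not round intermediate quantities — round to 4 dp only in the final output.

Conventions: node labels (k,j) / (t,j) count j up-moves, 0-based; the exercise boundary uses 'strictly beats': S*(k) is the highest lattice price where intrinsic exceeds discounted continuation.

params: Δt=0.19511 u=1.19115 d=0.83953 q=0.46973 e^(-rΔt)=0.99533
t_9 payoffs: 88.8961 82.0382 72.3078 58.5021 38.9139 11.1216 0.0000 0.0000 0.0000 0.0000
t_8: node(8,0) S=19.5037 payoff=85.7663 vs cont=85.2745 → 85.7663 [stop]  node(8,1) S=27.6726 payoff=77.5974 vs cont=77.1056 → 77.5974 [stop]  node(8,2) S=39.2629 payoff=66.0071 vs cont=65.5153 → 66.0071 [stop]  node(8,3) S=55.7076 payoff=49.5624 vs cont=49.0706 → 49.5624 [stop]  node(8,4) S=79.0400 payoff=26.2300 vs cont=25.7382 → 26.2300 [stop]  node(8,5) S=112.1449 payoff=0.0000 vs cont=5.8699 → 5.8699 [wait]  node(8,6) S=159.1152 payoff=0.0000 vs cont=0.0000 → 0.0000 [wait]  node(8,7) S=225.7586 payoff=0.0000 vs cont=0.0000 → 0.0000 [wait]  node(8,8) S=320.3145 payoff=0.0000 vs cont=0.0000 → 0.0000 [wait]  ⇒ S*(8)=79.0400
t_7: node(7,0) S=23.2318 payoff=82.0382 vs cont=81.5464 → 82.0382 [stop]  node(7,1) S=32.9622 payoff=72.3078 vs cont=71.8160 → 72.3078 [stop]  node(7,2) S=46.7679 payoff=58.5021 vs cont=58.0103 → 58.5021 [stop]  node(7,3) S=66.3561 payoff=38.9139 vs cont=38.4221 → 38.9139 [stop]  node(7,4) S=94.1484 payoff=11.1216 vs cont=16.5884 → 16.5884 [wait]  node(7,5) S=133.5813 payoff=0.0000 vs cont=3.0981 → 3.0981 [wait]  node(7,6) S=189.5300 payoff=0.0000 vs cont=0.0000 → 0.0000 [wait]  node(7,7) S=268.9122 payoff=0.0000 vs cont=0.0000 → 0.0000 [wait]  ⇒ S*(7)=66.3561
t_6: node(6,0) S=27.6726 payoff=77.5974 vs cont=77.1056 → 77.5974 [stop]  node(6,1) S=39.2629 payoff=66.0071 vs cont=65.5153 → 66.0071 [stop]  node(6,2) S=55.7076 payoff=49.5624 vs cont=49.0706 → 49.5624 [stop]  node(6,3) S=79.0400 payoff=26.2300 vs cont=28.2941 → 28.2941 [wait]  node(6,4) S=112.1449 payoff=0.0000 vs cont=10.2037 → 10.2037 [wait]  node(6,5) S=159.1152 payoff=0.0000 vs cont=1.6351 → 1.6351 [wait]  node(6,6) S=225.7586 payoff=0.0000 vs cont=0.0000 → 0.0000 [wait]  ⇒ S*(6)=55.7076
t_5: node(5,0) S=32.9622 payoff=72.3078 vs cont=71.8160 → 72.3078 [stop]  node(5,1) S=46.7679 payoff=58.5021 vs cont=58.0103 → 58.5021 [stop]  node(5,2) S=66.3561 payoff=38.9139 vs cont=39.3872 → 39.3872 [wait]  node(5,3) S=94.1484 payoff=11.1216 vs cont=19.7040 → 19.7040 [wait]  node(5,4) S=133.5813 payoff=0.0000 vs cont=6.1499 → 6.1499 [wait]  node(5,5) S=189.5300 payoff=0.0000 vs cont=0.8630 → 0.8630 [wait]  ⇒ S*(5)=46.7679
t_4: node(4,0) S=39.2629 payoff=66.0071 vs cont=65.5153 → 66.0071 [stop]  node(4,1) S=55.7076 payoff=49.5624 vs cont=49.2919 → 49.5624 [stop]  node(4,2) S=79.0400 payoff=26.2300 vs cont=30.0006 → 30.0006 [wait]  node(4,3) S=112.1449 payoff=0.0000 vs cont=13.2750 → 13.2750 [wait]  node(4,4) S=159.1152 payoff=0.0000 vs cont=3.6494 → 3.6494 [wait]  ⇒ S*(4)=55.7076
t_3: node(3,0) S=46.7679 payoff=58.5021 vs cont=58.0103 → 58.5021 [stop]  node(3,1) S=66.3561 payoff=38.9139 vs cont=40.1850 → 40.1850 [wait]  node(3,2) S=94.1484 payoff=11.1216 vs cont=22.0406 → 22.0406 [wait]  node(3,3) S=133.5813 payoff=0.0000 vs cont=8.7126 → 8.7126 [wait]  ⇒ S*(3)=46.7679
t_2: node(2,0) S=55.7076 payoff=49.5624 vs cont=49.6649 → 49.6649 [wait]  node(2,1) S=79.0400 payoff=26.2300 vs cont=31.5141 → 31.5141 [wait]  node(2,2) S=112.1449 payoff=0.0000 vs cont=15.7063 → 15.7063 [wait]  ⇒ S*(2)=-
t_1: node(1,0) S=66.3561 payoff=38.9139 vs cont=40.9467 → 40.9467 [wait]  node(1,1) S=94.1484 payoff=11.1216 vs cont=23.9762 → 23.9762 [wait]  ⇒ S*(1)=-
t_0: node(0,0) S=79.0400 payoff=26.2300 vs cont=32.8211 → 32.8211 [wait]  ⇒ S*(0)=-

price = 32.8211
boundary = - - - 46.7679 55.7076 46.7679 55.7076 66.3561 79.0400
tree:
32.8211
40.9467 23.9762
49.6649 31.5141 15.7063
58.5021 40.1850 22.0406 8.7126
66.0071 49.5624 30.0006 13.2750 3.6494
72.3078 58.5021 39.3872 19.7040 6.1499 0.8630
77.5974 66.0071 49.5624 28.2941 10.2037 1.6351 0.0000
82.0382 72.3078 58.5021 38.9139 16.5884 3.0981 0.0000 0.0000
85.7663 77.5974 66.0071 49.5624 26.2300 5.8699 0.0000 0.0000 0.0000
88.8961 82.0382 72.3078 58.5021 38.9139 11.1216 0.0000 0.0000 0.0000 0.0000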